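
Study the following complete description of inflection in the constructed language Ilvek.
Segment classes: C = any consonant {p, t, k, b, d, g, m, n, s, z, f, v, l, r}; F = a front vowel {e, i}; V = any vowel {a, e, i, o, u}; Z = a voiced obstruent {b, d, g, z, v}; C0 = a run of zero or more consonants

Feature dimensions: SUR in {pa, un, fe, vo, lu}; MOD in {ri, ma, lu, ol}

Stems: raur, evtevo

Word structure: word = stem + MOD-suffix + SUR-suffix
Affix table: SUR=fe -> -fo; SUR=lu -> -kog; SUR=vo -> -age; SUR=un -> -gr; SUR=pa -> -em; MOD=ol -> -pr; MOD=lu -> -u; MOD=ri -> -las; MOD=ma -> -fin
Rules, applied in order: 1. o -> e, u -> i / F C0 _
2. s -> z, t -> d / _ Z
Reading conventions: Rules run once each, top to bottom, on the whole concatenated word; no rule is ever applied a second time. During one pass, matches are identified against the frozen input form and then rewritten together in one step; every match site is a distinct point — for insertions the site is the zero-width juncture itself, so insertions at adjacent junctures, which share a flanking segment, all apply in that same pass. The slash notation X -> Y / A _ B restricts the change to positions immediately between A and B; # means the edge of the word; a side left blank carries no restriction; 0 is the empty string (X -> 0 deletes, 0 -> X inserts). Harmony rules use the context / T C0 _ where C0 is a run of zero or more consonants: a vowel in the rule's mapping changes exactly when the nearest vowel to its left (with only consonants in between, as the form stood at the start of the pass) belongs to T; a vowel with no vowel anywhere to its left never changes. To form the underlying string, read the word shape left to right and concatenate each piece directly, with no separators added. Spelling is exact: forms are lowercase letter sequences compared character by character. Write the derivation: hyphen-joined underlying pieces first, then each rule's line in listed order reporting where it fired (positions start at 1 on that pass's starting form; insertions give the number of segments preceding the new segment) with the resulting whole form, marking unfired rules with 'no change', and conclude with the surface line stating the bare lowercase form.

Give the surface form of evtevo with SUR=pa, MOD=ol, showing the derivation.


underlying: evtevo-pr-em
1. o -> e, u -> i / F C0 _: fires at position(s) 6: evteveprem
2. s -> z, t -> d / _ Z: no change
surface: evteveprem


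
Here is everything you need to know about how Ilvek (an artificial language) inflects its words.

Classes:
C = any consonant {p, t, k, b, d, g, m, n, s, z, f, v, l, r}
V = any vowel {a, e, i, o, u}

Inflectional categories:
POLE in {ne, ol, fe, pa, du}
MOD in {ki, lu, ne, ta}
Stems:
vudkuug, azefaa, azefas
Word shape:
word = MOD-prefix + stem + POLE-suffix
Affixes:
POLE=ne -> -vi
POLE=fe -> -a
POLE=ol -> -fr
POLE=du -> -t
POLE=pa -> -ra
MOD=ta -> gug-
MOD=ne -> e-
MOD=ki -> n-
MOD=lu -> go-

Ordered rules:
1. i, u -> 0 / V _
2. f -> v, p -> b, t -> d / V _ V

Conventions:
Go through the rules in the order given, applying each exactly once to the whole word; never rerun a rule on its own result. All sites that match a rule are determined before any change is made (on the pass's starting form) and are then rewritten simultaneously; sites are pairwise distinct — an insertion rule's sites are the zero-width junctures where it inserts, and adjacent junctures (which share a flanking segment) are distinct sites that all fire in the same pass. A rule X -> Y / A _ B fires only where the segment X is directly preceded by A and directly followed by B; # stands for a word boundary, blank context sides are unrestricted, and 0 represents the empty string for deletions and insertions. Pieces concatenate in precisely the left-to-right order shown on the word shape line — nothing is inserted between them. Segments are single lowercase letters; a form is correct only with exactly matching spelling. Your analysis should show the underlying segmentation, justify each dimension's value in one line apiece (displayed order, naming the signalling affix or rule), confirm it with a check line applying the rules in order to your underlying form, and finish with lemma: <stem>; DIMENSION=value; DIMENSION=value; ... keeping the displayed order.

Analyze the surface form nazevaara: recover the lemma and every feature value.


underlying: n-azefaa-ra
POLE=pa - signalled by the affix -ra
MOD=ki - signalled by the affix n-
check: nazefaara -> nazefaara -> nazevaara
lemma: azefaa; POLE=pa; MOD=ki


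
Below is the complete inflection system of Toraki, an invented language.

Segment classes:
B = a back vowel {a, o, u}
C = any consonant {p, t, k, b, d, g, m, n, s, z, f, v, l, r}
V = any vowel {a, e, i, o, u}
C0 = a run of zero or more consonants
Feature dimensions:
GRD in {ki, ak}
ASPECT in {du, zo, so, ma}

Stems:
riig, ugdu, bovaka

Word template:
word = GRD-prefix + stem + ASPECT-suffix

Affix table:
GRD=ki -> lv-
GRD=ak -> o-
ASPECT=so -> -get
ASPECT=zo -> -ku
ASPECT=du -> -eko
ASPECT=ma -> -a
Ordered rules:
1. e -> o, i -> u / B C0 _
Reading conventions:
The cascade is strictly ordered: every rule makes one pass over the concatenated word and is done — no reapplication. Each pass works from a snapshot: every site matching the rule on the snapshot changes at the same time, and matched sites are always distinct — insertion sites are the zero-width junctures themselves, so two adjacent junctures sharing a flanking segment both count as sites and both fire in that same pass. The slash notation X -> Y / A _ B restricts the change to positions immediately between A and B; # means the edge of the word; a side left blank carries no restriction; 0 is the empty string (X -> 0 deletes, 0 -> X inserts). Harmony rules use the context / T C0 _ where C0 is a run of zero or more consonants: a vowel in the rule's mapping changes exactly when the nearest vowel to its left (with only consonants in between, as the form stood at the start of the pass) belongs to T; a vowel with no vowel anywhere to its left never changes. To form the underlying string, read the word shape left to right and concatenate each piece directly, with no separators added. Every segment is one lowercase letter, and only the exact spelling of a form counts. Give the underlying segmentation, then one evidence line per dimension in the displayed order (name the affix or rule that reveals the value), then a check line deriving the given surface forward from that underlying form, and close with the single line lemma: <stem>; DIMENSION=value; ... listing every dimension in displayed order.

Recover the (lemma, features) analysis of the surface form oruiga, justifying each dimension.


underlying: o-riig-a
GRD=ak - signalled by the affix o-
ASPECT=ma - signalled by the affix -a
check: oriiga -> oruiga
lemma: riig; GRD=ak; ASPECT=ma


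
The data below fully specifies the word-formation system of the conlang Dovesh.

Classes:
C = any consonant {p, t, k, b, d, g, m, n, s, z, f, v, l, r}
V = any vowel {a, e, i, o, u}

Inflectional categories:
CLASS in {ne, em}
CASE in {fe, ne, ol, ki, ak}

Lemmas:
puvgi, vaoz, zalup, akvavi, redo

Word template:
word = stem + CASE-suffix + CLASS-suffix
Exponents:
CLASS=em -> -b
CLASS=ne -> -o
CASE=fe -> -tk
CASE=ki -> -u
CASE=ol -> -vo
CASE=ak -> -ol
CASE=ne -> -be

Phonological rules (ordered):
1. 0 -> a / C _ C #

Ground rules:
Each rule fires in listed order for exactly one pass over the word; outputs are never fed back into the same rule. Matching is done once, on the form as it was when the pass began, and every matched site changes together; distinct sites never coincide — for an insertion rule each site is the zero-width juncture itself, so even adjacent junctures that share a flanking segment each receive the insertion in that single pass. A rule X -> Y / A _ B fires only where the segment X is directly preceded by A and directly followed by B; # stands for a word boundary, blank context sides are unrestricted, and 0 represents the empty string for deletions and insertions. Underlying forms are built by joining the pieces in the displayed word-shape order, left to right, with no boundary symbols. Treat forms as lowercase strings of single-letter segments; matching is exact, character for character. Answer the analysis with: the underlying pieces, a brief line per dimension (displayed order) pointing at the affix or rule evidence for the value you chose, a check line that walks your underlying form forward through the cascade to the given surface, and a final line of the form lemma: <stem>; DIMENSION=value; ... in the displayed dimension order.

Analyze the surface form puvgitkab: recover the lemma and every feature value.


underlying: puvgi-tk-b
CLASS=em - signalled by the affix -b
CASE=fe - signalled by the affix -tk
check: puvgitkb -> puvgitkab
lemma: puvgi; CLASS=em; CASE=fe


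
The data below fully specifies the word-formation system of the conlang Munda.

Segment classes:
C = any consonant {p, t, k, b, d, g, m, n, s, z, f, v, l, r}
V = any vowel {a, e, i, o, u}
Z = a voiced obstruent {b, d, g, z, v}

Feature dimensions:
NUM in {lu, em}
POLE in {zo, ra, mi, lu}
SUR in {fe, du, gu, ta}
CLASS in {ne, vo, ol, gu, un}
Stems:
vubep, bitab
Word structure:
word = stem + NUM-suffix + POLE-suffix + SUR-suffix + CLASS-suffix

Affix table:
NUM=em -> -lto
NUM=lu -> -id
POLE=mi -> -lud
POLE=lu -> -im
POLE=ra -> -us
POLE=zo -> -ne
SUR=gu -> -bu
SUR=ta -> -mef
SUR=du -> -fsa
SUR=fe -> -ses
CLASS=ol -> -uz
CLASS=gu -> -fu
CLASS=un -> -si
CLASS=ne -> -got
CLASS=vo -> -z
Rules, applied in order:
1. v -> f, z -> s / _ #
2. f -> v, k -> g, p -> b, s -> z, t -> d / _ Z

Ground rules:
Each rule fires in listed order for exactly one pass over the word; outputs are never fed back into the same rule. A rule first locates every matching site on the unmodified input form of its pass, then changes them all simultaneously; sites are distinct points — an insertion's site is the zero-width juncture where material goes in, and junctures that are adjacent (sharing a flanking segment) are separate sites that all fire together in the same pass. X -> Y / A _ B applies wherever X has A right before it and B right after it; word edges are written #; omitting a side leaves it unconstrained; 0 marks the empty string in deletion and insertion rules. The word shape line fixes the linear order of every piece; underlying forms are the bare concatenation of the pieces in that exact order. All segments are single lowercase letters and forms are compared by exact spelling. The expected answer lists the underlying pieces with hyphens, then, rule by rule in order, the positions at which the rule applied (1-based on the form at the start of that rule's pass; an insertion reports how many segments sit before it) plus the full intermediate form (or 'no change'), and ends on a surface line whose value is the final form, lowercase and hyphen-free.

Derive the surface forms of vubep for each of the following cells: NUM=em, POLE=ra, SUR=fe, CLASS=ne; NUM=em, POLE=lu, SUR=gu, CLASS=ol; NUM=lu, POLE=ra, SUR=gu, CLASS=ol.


cell NUM=em, POLE=ra, SUR=fe, CLASS=ne:
underlying: vubep-lto-us-ses-got
1. v -> f, z -> s / _ #: no change
2. f -> v, k -> g, p -> b, s -> z, t -> d / _ Z: fires at position(s) 13: vubepltoussezgot
surface: vubepltoussezgot

cell NUM=em, POLE=lu, SUR=gu, CLASS=ol:
underlying: vubep-lto-im-bu-uz
1. v -> f, z -> s / _ #: fires at position(s) 14: vubepltoimbuus
2. f -> v, k -> g, p -> b, s -> z, t -> d / _ Z: no change
surface: vubepltoimbuus

cell NUM=lu, POLE=ra, SUR=gu, CLASS=ol:
underlying: vubep-id-us-bu-uz
1. v -> f, z -> s / _ #: fires at position(s) 13: vubepidusbuus
2. f -> v, k -> g, p -> b, s -> z, t -> d / _ Z: fires at position(s) 9: vubepiduzbuus
surface: vubepiduzbuus


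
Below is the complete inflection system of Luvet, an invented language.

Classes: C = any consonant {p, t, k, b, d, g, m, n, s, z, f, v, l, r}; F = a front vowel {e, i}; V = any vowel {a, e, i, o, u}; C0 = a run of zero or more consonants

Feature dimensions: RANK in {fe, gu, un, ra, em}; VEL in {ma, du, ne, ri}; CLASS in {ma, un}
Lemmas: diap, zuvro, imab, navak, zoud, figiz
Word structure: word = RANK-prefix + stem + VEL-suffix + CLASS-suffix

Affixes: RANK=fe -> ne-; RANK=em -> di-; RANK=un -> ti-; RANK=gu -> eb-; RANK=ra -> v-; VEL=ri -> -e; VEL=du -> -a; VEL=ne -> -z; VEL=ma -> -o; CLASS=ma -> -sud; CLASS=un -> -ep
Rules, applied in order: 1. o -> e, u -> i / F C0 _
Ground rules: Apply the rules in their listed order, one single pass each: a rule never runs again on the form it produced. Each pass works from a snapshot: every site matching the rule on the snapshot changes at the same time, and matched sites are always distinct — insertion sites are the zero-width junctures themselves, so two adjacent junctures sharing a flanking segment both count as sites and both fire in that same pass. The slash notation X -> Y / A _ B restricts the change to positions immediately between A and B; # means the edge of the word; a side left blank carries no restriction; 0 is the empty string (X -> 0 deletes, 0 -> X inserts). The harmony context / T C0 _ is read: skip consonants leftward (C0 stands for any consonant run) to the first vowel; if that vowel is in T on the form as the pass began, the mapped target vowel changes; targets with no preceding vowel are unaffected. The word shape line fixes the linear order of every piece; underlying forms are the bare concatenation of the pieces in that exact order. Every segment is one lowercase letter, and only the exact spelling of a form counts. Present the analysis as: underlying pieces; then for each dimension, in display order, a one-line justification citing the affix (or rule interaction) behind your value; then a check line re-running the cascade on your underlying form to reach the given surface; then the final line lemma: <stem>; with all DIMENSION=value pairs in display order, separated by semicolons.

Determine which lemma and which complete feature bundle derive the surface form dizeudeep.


underlying: di-zoud-e-ep
RANK=em - signalled by the affix di-
VEL=ri - signalled by the affix -e
CLASS=un - signalled by the affix -ep
check: dizoudeep -> dizeudeep
lemma: zoud; RANK=em; VEL=ri; CLASS=un


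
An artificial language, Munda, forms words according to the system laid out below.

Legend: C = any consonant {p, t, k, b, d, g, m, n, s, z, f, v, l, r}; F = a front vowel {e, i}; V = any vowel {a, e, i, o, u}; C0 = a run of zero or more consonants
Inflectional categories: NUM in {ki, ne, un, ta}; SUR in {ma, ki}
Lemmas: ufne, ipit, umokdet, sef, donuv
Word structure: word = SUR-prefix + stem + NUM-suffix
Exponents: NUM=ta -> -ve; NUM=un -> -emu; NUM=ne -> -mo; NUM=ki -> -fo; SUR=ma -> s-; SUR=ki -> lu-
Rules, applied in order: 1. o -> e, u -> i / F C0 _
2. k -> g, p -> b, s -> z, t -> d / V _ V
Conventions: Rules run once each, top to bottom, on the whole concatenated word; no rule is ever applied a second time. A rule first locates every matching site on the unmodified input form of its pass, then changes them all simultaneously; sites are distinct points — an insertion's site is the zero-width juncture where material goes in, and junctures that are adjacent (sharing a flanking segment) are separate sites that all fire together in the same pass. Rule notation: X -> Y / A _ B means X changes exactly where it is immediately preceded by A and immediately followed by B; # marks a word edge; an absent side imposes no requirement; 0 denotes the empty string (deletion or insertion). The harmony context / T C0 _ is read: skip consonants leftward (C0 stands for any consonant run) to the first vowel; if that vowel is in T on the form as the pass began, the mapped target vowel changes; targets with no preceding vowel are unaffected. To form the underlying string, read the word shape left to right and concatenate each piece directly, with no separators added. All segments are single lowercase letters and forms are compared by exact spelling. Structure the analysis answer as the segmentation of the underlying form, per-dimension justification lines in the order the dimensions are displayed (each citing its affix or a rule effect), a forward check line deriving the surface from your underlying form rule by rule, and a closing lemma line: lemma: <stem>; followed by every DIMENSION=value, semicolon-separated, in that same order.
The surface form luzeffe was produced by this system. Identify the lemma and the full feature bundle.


underlying: lu-sef-fo
NUM=ki - signalled by the affix -fo
SUR=ki - signalled by the affix lu-
check: luseffo -> luseffe -> luzeffe
lemma: sef; NUM=ki; SUR=ki


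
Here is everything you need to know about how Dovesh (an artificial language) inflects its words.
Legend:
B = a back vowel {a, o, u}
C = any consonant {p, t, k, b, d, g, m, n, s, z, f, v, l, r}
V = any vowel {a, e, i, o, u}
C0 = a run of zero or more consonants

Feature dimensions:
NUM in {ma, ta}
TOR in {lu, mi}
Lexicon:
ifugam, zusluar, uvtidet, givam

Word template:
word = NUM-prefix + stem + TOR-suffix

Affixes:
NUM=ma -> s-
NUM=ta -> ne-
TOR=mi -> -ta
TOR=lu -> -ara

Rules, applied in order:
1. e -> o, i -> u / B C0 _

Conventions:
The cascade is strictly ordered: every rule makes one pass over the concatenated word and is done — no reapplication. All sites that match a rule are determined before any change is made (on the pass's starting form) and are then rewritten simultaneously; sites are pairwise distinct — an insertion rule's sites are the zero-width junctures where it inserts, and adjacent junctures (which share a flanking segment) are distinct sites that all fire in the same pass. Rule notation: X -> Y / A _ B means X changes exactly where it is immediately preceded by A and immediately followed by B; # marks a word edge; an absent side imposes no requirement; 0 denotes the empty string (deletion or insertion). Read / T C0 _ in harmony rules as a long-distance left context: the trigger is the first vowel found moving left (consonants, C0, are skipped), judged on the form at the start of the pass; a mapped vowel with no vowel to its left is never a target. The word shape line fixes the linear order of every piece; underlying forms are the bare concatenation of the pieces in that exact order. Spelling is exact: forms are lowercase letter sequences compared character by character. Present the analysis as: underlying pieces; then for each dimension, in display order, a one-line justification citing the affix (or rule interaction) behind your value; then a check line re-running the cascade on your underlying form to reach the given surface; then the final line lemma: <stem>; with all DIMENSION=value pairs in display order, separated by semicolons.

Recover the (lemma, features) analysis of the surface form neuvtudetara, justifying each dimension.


underlying: ne-uvtidet-ara
NUM=ta - signalled by the affix ne-
TOR=lu - signalled by the affix -ara
check: neuvtidetara -> neuvtudetara
lemma: uvtidet; NUM=ta; TOR=lu


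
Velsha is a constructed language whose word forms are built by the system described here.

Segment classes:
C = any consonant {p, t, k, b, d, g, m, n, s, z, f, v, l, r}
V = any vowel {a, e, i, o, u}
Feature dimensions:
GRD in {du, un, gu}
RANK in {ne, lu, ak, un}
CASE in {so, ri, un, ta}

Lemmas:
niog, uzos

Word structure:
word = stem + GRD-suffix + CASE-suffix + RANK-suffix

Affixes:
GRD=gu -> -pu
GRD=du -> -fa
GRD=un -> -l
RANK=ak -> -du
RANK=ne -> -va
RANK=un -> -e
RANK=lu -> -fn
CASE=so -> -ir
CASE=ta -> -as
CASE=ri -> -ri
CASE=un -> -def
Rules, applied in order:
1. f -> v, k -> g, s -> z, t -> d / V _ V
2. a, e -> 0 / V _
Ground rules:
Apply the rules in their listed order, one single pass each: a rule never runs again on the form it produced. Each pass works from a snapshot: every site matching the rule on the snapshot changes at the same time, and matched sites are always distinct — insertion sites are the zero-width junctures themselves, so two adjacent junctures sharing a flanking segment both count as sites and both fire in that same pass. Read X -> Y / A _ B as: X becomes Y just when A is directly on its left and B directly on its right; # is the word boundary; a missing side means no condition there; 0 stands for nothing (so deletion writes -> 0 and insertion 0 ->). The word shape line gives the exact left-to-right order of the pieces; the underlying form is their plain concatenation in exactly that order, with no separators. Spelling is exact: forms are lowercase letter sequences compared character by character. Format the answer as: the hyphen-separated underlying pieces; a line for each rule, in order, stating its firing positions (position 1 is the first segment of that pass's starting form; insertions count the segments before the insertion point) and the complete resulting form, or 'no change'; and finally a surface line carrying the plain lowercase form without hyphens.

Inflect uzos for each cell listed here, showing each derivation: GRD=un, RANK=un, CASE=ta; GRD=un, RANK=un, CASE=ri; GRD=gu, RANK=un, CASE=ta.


cell GRD=un, RANK=un, CASE=ta:
underlying: uzos-l-as-e
1. f -> v, k -> g, s -> z, t -> d / V _ V: fires at position(s) 7: uzoslaze
2. a, e -> 0 / V _: no change
surface: uzoslaze

cell GRD=un, RANK=un, CASE=ri:
underlying: uzos-l-ri-e
1. f -> v, k -> g, s -> z, t -> d / V _ V: no change
2. a, e -> 0 / V _: fires at position(s) 8: uzoslri
surface: uzoslri

cell GRD=gu, RANK=un, CASE=ta:
underlying: uzos-pu-as-e
1. f -> v, k -> g, s -> z, t -> d / V _ V: fires at position(s) 8: uzospuaze
2. a, e -> 0 / V _: fires at position(s) 7: uzospuze
surface: uzospuze


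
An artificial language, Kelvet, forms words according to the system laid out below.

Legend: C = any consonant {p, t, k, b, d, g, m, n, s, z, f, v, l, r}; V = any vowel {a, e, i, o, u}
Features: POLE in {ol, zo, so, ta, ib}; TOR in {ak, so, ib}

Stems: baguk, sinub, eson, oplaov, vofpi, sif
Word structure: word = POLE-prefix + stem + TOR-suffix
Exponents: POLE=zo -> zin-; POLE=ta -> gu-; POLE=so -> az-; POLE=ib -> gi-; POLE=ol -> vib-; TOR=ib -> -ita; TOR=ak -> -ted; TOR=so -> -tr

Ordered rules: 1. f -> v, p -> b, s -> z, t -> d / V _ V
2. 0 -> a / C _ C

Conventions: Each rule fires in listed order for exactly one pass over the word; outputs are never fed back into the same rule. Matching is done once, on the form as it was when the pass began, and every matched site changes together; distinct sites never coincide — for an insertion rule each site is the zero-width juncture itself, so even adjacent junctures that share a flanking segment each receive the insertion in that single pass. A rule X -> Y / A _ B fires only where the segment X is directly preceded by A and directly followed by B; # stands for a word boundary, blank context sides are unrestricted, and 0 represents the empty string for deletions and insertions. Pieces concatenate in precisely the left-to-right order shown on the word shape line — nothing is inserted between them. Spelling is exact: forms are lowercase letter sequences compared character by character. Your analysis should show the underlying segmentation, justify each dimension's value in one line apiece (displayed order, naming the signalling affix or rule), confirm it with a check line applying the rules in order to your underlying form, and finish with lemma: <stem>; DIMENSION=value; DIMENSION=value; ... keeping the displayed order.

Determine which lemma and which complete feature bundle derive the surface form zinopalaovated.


underlying: zin-oplaov-ted
POLE=zo - signalled by the affix zin-
TOR=ak - signalled by the affix -ted
check: zinoplaovted -> zinoplaovted -> zinopalaovated
lemma: oplaov; POLE=zo; TOR=ak


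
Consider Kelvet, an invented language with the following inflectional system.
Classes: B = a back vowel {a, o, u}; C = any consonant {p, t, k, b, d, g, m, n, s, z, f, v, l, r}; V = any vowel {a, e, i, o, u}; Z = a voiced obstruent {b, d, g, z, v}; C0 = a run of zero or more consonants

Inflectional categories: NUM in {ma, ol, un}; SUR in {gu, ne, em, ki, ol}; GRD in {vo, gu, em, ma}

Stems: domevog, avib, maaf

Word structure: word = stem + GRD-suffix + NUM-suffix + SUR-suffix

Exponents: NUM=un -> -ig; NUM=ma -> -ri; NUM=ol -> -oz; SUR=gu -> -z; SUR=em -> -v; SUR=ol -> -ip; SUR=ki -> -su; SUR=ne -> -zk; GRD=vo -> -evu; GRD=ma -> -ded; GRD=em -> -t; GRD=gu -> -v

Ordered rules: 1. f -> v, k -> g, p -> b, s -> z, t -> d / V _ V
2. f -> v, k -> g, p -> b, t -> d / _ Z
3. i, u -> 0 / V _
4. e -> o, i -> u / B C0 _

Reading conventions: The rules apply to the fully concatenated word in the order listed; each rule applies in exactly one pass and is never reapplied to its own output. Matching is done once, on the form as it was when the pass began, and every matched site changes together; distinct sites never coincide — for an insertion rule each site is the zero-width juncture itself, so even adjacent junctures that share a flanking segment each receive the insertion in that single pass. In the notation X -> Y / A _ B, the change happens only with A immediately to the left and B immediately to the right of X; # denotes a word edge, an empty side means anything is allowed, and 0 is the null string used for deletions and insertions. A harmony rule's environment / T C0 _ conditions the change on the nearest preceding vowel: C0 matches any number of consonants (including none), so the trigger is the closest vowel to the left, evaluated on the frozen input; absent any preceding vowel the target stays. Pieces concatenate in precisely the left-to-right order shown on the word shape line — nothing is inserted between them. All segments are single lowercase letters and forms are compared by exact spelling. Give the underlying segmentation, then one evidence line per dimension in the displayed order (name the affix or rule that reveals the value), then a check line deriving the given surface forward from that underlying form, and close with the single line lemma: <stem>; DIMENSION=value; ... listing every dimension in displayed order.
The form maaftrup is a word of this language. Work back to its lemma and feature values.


underlying: maaf-t-ri-ip
NUM=ma - signalled by the affix -ri
SUR=ol - signalled by the affix -ip
GRD=em - signalled by the affix -t
check: maaftriip -> maaftriip -> maaftriip -> maaftrip -> maaftrup
lemma: maaf; NUM=ma; SUR=ol; GRD=em


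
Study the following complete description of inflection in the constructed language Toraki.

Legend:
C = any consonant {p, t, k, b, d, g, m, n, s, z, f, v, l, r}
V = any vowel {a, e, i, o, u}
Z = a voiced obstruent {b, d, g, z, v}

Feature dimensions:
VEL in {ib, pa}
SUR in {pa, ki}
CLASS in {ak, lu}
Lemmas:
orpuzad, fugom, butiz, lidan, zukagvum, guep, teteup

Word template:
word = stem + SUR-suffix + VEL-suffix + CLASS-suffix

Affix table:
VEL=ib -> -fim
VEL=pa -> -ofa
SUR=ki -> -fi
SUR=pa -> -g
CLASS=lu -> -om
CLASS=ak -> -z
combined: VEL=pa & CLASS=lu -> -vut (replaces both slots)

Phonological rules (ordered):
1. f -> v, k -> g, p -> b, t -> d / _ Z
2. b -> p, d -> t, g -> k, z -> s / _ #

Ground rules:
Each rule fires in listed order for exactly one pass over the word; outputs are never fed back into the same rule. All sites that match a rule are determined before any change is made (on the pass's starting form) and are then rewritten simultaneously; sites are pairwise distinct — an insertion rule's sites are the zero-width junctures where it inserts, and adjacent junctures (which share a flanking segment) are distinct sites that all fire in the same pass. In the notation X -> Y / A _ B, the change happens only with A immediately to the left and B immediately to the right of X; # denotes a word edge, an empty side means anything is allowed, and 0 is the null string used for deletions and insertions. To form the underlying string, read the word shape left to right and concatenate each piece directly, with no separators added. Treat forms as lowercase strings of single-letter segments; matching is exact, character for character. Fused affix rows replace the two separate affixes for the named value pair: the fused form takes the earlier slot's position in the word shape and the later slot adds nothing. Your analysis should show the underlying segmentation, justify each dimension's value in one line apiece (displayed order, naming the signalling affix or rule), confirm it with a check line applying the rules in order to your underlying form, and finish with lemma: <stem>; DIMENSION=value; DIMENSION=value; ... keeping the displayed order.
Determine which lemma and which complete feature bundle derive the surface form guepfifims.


underlying: guep-fi-fim-z
VEL=ib - signalled by the affix -fim
SUR=ki - signalled by the affix -fi
CLASS=ak - signalled by the affix -z
check: guepfifimz -> guepfifimz -> guepfifims
lemma: guep; VEL=ib; SUR=ki; CLASS=ak


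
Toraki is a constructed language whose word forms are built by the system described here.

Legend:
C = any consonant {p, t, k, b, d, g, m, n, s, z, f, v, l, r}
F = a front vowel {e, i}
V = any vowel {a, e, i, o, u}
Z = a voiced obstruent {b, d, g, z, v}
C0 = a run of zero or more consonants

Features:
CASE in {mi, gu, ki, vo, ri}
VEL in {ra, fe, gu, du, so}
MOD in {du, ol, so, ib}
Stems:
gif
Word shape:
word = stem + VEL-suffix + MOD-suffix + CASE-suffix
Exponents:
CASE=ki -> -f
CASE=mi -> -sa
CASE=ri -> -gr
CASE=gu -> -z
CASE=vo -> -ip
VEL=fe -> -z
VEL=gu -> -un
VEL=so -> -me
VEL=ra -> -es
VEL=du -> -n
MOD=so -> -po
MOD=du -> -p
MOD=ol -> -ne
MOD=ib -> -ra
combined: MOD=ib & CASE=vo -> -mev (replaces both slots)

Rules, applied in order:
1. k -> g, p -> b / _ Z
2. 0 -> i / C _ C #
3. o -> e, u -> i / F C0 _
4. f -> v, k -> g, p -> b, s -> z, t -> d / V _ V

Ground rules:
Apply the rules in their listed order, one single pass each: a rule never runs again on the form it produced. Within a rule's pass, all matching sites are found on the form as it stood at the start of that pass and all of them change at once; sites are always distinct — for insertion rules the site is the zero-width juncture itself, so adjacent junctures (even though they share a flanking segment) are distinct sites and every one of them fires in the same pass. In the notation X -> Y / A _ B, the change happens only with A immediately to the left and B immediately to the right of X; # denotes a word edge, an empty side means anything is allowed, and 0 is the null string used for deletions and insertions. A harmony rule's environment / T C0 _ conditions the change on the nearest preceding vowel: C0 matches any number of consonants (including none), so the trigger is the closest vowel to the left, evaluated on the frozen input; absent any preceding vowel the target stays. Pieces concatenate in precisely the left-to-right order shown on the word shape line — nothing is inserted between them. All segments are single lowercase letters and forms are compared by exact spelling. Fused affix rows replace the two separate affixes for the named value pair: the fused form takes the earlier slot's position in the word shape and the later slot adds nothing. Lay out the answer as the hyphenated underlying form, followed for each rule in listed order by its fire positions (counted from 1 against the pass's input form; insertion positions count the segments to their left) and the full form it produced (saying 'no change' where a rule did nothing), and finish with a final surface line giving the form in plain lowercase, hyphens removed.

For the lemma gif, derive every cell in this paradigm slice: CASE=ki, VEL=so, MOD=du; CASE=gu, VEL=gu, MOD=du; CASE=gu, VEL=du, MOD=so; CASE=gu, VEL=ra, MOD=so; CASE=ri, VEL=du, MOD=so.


cell CASE=ki, VEL=so, MOD=du:
underlying: gif-me-p-f
1. k -> g, p -> b / _ Z: no change
2. 0 -> i / C _ C #: inserts after position(s) 6: gifmepif
3. o -> e, u -> i / F C0 _: no change
4. f -> v, k -> g, p -> b, s -> z, t -> d / V _ V: fires at position(s) 6: gifmebif
surface: gifmebif

cell CASE=gu, VEL=gu, MOD=du:
underlying: gif-un-p-z
1. k -> g, p -> b / _ Z: fires at position(s) 6: gifunbz
2. 0 -> i / C _ C #: inserts after position(s) 6: gifunbiz
3. o -> e, u -> i / F C0 _: fires at position(s) 4: gifinbiz
4. f -> v, k -> g, p -> b, s -> z, t -> d / V _ V: fires at position(s) 3: givinbiz
surface: givinbiz

cell CASE=gu, VEL=du, MOD=so:
underlying: gif-n-po-z
1. k -> g, p -> b / _ Z: no change
2. 0 -> i / C _ C #: no change
3. o -> e, u -> i / F C0 _: fires at position(s) 6: gifnpez
4. f -> v, k -> g, p -> b, s -> z, t -> d / V _ V: no change
surface: gifnpez

cell CASE=gu, VEL=ra, MOD=so:
underlying: gif-es-po-z
1. k -> g, p -> b / _ Z: no change
2. 0 -> i / C _ C #: no change
3. o -> e, u -> i / F C0 _: fires at position(s) 7: gifespez
4. f -> v, k -> g, p -> b, s -> z, t -> d / V _ V: fires at position(s) 3: givespez
surface: givespez

cell CASE=ri, VEL=du, MOD=so:
underlying: gif-n-po-gr
1. k -> g, p -> b / _ Z: no change
2. 0 -> i / C _ C #: inserts after position(s) 7: gifnpogir
3. o -> e, u -> i / F C0 _: fires at position(s) 6: gifnpegir
4. f -> v, k -> g, p -> b, s -> z, t -> d / V _ V: no change
surface: gifnpegir


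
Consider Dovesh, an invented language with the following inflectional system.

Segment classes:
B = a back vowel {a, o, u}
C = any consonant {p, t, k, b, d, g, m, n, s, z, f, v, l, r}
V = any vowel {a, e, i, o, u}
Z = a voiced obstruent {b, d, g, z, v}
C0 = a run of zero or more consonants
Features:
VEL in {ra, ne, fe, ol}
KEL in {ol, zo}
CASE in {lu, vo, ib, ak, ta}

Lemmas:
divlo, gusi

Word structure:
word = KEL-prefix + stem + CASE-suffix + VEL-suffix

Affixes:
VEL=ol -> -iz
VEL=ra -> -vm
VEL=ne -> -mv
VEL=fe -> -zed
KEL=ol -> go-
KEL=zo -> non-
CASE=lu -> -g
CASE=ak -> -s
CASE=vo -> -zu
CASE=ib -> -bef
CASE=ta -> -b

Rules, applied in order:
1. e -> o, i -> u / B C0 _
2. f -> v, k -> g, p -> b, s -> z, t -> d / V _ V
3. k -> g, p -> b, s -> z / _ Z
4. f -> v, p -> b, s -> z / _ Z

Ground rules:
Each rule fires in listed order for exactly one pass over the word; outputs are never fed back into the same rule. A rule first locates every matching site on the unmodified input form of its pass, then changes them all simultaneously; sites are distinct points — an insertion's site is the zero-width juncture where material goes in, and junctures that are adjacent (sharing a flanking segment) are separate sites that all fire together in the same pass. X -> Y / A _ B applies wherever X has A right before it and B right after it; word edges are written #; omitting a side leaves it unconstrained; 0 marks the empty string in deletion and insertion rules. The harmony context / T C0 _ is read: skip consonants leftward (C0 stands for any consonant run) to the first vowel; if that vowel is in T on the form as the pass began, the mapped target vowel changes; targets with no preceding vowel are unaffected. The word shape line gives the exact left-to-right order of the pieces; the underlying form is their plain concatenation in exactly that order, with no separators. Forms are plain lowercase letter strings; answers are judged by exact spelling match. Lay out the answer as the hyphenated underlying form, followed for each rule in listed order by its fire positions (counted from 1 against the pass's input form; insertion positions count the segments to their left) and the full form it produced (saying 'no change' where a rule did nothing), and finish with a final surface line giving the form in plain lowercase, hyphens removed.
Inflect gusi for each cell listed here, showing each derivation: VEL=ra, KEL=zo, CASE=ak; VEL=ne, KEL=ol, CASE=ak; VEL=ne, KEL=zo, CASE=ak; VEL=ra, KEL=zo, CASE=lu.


cell VEL=ra, KEL=zo, CASE=ak:
underlying: non-gusi-s-vm
1. e -> o, i -> u / B C0 _: fires at position(s) 7: nongususvm
2. f -> v, k -> g, p -> b, s -> z, t -> d / V _ V: fires at position(s) 6: nonguzusvm
3. k -> g, p -> b, s -> z / _ Z: fires at position(s) 8: nonguzuzvm
4. f -> v, p -> b, s -> z / _ Z: no change
surface: nonguzuzvm

cell VEL=ne, KEL=ol, CASE=ak:
underlying: go-gusi-s-mv
1. e -> o, i -> u / B C0 _: fires at position(s) 6: gogususmv
2. f -> v, k -> g, p -> b, s -> z, t -> d / V _ V: fires at position(s) 5: goguzusmv
3. k -> g, p -> b, s -> z / _ Z: no change
4. f -> v, p -> b, s -> z / _ Z: no change
surface: goguzusmv

cell VEL=ne, KEL=zo, CASE=ak:
underlying: non-gusi-s-mv
1. e -> o, i -> u / B C0 _: fires at position(s) 7: nongususmv
2. f -> v, k -> g, p -> b, s -> z, t -> d / V _ V: fires at position(s) 6: nonguzusmv
3. k -> g, p -> b, s -> z / _ Z: no change
4. f -> v, p -> b, s -> z / _ Z: no change
surface: nonguzusmv

cell VEL=ra, KEL=zo, CASE=lu:
underlying: non-gusi-g-vm
1. e -> o, i -> u / B C0 _: fires at position(s) 7: nongusugvm
2. f -> v, k -> g, p -> b, s -> z, t -> d / V _ V: fires at position(s) 6: nonguzugvm
3. k -> g, p -> b, s -> z / _ Z: no change
4. f -> v, p -> b, s -> z / _ Z: no change
surface: nonguzugvm


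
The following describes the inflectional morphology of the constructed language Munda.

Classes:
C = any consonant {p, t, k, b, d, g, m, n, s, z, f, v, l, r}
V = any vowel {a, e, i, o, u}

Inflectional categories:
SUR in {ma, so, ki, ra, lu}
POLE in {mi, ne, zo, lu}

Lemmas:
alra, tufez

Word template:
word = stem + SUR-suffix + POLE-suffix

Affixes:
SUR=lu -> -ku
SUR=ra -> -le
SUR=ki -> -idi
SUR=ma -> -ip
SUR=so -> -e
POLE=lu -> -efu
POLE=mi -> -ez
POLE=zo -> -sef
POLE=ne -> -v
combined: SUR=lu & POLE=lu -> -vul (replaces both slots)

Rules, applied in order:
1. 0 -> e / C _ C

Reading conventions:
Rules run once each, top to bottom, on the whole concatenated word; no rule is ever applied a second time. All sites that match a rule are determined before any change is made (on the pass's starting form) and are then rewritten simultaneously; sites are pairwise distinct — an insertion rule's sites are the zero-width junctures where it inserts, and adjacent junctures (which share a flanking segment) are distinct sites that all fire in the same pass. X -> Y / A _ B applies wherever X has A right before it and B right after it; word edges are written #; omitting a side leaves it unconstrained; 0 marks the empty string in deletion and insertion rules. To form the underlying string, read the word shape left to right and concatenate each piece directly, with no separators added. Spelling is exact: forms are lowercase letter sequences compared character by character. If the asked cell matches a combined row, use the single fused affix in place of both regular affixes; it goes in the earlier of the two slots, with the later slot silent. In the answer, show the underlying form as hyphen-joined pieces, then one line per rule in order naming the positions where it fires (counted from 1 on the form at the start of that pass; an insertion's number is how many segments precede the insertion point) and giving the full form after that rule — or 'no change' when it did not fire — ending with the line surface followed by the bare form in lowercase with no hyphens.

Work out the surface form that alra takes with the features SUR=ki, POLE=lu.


underlying: alra-idi-efu
1. 0 -> e / C _ C: inserts after position(s) 2: aleraidiefu
surface: aleraidiefu


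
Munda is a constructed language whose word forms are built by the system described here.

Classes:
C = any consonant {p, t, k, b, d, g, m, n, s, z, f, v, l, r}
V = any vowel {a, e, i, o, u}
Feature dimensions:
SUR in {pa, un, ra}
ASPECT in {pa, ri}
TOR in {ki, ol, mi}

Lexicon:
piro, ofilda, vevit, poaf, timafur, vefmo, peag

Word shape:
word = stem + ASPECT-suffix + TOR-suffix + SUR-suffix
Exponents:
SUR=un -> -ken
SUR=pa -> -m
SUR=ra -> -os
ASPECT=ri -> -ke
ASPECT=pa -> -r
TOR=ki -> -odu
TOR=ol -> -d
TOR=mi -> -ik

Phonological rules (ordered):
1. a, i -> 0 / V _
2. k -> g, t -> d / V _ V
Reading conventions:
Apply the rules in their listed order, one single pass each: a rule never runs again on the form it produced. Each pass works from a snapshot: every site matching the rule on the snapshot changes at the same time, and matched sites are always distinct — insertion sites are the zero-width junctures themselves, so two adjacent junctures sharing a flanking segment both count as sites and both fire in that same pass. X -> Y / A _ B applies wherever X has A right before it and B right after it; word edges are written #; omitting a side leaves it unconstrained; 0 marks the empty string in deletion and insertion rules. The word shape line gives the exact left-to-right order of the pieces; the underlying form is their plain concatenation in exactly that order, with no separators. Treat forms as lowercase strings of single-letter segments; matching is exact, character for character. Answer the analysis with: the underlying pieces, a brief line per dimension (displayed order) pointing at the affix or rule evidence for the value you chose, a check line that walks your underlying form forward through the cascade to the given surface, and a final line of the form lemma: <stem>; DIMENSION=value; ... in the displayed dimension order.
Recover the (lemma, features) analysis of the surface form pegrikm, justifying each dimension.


underlying: peag-r-ik-m
SUR=pa - signalled by the affix -m
ASPECT=pa - signalled by the affix -r
TOR=mi - signalled by the affix -ik
check: peagrikm -> pegrikm -> pegrikm
lemma: peag; SUR=pa; ASPECT=pa; TOR=mi
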